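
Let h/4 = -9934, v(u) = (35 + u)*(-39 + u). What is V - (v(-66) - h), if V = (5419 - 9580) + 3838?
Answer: -43314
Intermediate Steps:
v(u) = (-39 + u)*(35 + u)
h = -39736 (h = 4*(-9934) = -39736)
V = -323 (V = -4161 + 3838 = -323)
V - (v(-66) - h) = -323 - ((-1365 + (-66)**2 - 4*(-66)) - 1*(-39736)) = -323 - ((-1365 + 4356 + 264) + 39736) = -323 - (3255 + 39736) = -323 - 1*42991 = -323 - 42991 = -43314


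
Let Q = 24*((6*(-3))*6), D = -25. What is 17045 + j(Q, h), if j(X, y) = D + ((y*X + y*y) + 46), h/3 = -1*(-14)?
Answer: -90034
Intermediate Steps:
h = 42 (h = 3*(-1*(-14)) = 3*14 = 42)
Q = -2592 (Q = 24*(-18*6) = 24*(-108) = -2592)
j(X, y) = 21 + y² + X*y (j(X, y) = -25 + ((y*X + y*y) + 46) = -25 + ((X*y + y²) + 46) = -25 + ((y² + X*y) + 46) = -25 + (46 + y² + X*y) = 21 + y² + X*y)
17045 + j(Q, h) = 17045 + (21 + 42² - 2592*42) = 17045 + (21 + 1764 - 108864) = 17045 - 107079 = -90034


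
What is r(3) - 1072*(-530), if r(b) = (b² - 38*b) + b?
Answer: 568058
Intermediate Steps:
r(b) = b² - 37*b
r(3) - 1072*(-530) = 3*(-37 + 3) - 1072*(-530) = 3*(-34) + 568160 = -102 + 568160 = 568058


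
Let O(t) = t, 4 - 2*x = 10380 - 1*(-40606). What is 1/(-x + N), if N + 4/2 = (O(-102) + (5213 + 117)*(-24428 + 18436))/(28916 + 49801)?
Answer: 78717/1974480151 ≈ 3.9867e-5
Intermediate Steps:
x = -25491 (x = 2 - (10380 - 1*(-40606))/2 = 2 - (10380 + 40606)/2 = 2 - 1/2*50986 = 2 - 25493 = -25491)
N = -32094896/78717 (N = -2 + (-102 + (5213 + 117)*(-24428 + 18436))/(28916 + 49801) = -2 + (-102 + 5330*(-5992))/78717 = -2 + (-102 - 31937360)*(1/78717) = -2 - 31937462*1/78717 = -2 - 31937462/78717 = -32094896/78717 ≈ -407.73)
1/(-x + N) = 1/(-1*(-25491) - 32094896/78717) = 1/(25491 - 32094896/78717) = 1/(1974480151/78717) = 78717/1974480151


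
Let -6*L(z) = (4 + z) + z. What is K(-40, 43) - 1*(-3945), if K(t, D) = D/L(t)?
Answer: 150039/38 ≈ 3948.4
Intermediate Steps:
L(z) = -⅔ - z/3 (L(z) = -((4 + z) + z)/6 = -(4 + 2*z)/6 = -⅔ - z/3)
K(t, D) = D/(-⅔ - t/3)
K(-40, 43) - 1*(-3945) = -3*43/(2 - 40) - 1*(-3945) = -3*43/(-38) + 3945 = -3*43*(-1/38) + 3945 = 129/38 + 3945 = 150039/38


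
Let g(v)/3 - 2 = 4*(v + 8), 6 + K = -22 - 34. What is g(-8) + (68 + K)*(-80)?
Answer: -474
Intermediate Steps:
K = -62 (K = -6 + (-22 - 34) = -6 - 56 = -62)
g(v) = 102 + 12*v (g(v) = 6 + 3*(4*(v + 8)) = 6 + 3*(4*(8 + v)) = 6 + 3*(32 + 4*v) = 6 + (96 + 12*v) = 102 + 12*v)
g(-8) + (68 + K)*(-80) = (102 + 12*(-8)) + (68 - 62)*(-80) = (102 - 96) + 6*(-80) = 6 - 480 = -474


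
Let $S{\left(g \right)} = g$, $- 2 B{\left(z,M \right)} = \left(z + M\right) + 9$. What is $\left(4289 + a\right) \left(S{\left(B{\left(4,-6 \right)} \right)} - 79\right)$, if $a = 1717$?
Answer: $-495495$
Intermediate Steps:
$B{\left(z,M \right)} = - \frac{9}{2} - \frac{M}{2} - \frac{z}{2}$ ($B{\left(z,M \right)} = - \frac{\left(z + M\right) + 9}{2} = - \frac{\left(M + z\right) + 9}{2} = - \frac{9 + M + z}{2} = - \frac{9}{2} - \frac{M}{2} - \frac{z}{2}$)
$\left(4289 + a\right) \left(S{\left(B{\left(4,-6 \right)} \right)} - 79\right) = \left(4289 + 1717\right) \left(\left(- \frac{9}{2} - -3 - 2\right) - 79\right) = 6006 \left(\left(- \frac{9}{2} + 3 - 2\right) - 79\right) = 6006 \left(- \frac{7}{2} - 79\right) = 6006 \left(- \frac{165}{2}\right) = -495495$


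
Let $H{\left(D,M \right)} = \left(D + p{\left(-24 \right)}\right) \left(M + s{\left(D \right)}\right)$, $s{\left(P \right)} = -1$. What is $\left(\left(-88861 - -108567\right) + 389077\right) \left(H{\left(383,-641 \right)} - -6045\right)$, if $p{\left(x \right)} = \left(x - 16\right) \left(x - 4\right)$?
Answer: $-391974251823$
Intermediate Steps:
$p{\left(x \right)} = \left(-16 + x\right) \left(-4 + x\right)$
$H{\left(D,M \right)} = \left(-1 + M\right) \left(1120 + D\right)$ ($H{\left(D,M \right)} = \left(D + \left(64 + \left(-24\right)^{2} - -480\right)\right) \left(M - 1\right) = \left(D + \left(64 + 576 + 480\right)\right) \left(-1 + M\right) = \left(D + 1120\right) \left(-1 + M\right) = \left(1120 + D\right) \left(-1 + M\right) = \left(-1 + M\right) \left(1120 + D\right)$)
$\left(\left(-88861 - -108567\right) + 389077\right) \left(H{\left(383,-641 \right)} - -6045\right) = \left(\left(-88861 - -108567\right) + 389077\right) \left(\left(-1120 - 383 + 1120 \left(-641\right) + 383 \left(-641\right)\right) - -6045\right) = \left(\left(-88861 + 108567\right) + 389077\right) \left(\left(-1120 - 383 - 717920 - 245503\right) + 6045\right) = \left(19706 + 389077\right) \left(-964926 + 6045\right) = 408783 \left(-958881\right) = -391974251823$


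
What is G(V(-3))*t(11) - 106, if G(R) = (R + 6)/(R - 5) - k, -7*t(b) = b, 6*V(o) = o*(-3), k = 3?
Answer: -4798/49 ≈ -97.918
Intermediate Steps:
V(o) = -o/2 (V(o) = (o*(-3))/6 = (-3*o)/6 = -o/2)
t(b) = -b/7
G(R) = -3 + (6 + R)/(-5 + R) (G(R) = (R + 6)/(R - 5) - 1*3 = (6 + R)/(-5 + R) - 3 = -3 + (6 + R)/(-5 + R))
G(V(-3))*t(11) - 106 = ((21 - (-1)*(-3))/(-5 - 1/2*(-3)))*(-1/7*11) - 106 = ((21 - 2*3/2)/(-5 + 3/2))*(-11/7) - 106 = ((21 - 3)/(-7/2))*(-11/7) - 106 = -2/7*18*(-11/7) - 106 = -36/7*(-11/7) - 106 = 396/49 - 106 = -4798/49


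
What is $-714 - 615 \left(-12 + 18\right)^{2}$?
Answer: $-22854$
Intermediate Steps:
$-714 - 615 \left(-12 + 18\right)^{2} = -714 - 615 \cdot 6^{2} = -714 - 22140 = -22854$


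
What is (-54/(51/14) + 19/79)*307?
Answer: -6012595/1343 ≈ -4477.0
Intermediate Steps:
(-54/(51/14) + 19/79)*307 = (-54/(51*(1/14)) + 19*(1/79))*307 = (-54/51/14 + 19/79)*307 = (-54*14/51 + 19/79)*307 = (-252/17 + 19/79)*307 = -19585/1343*307 = -6012595/1343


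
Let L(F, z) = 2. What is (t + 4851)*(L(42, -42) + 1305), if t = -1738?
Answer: 4068691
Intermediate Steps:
(t + 4851)*(L(42, -42) + 1305) = (-1738 + 4851)*(2 + 1305) = 3113*1307 = 4068691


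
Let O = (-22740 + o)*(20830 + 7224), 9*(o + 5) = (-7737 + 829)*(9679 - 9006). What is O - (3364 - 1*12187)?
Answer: -136168117199/9 ≈ -1.5130e+10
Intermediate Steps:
o = -4649129/9 (o = -5 + ((-7737 + 829)*(9679 - 9006))/9 = -5 + (-6908*673)/9 = -5 + (1/9)*(-4649084) = -5 - 4649084/9 = -4649129/9 ≈ -5.1657e+5)
O = -136168196606/9 (O = (-22740 - 4649129/9)*(20830 + 7224) = -4853789/9*28054 = -136168196606/9 ≈ -1.5130e+10)
O - (3364 - 1*12187) = -136168196606/9 - (3364 - 1*12187) = -136168196606/9 - (3364 - 12187) = -136168196606/9 - 1*(-8823) = -136168196606/9 + 8823 = -136168117199/9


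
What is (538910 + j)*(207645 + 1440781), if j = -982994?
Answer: -732039611784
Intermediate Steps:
(538910 + j)*(207645 + 1440781) = (538910 - 982994)*(207645 + 1440781) = -444084*1648426 = -732039611784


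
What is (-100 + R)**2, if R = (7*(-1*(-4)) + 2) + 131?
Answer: 3721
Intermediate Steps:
R = 161 (R = (7*4 + 2) + 131 = (28 + 2) + 131 = 30 + 131 = 161)
(-100 + R)**2 = (-100 + 161)**2 = 61**2 = 3721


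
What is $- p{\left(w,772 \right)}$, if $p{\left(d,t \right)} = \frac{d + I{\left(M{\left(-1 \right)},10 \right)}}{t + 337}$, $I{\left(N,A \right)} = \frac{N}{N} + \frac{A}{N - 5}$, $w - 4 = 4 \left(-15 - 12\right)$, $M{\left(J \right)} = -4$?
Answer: $\frac{937}{9981} \approx 0.093878$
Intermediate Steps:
$w = -104$ ($w = 4 + 4 \left(-15 - 12\right) = 4 + 4 \left(-27\right) = 4 - 108 = -104$)
$I{\left(N,A \right)} = 1 + \frac{A}{-5 + N}$
$p{\left(d,t \right)} = \frac{- \frac{1}{9} + d}{337 + t}$ ($p{\left(d,t \right)} = \frac{d + \frac{-5 + 10 - 4}{-5 - 4}}{t + 337} = \frac{d + \frac{1}{-9} \cdot 1}{337 + t} = \frac{d - \frac{1}{9}}{337 + t} = \frac{- \frac{1}{9} + d}{337 + t}$)
$- p{\left(w,772 \right)} = - \frac{- \frac{1}{9} - 104}{337 + 772} = - \frac{-937}{1109 \cdot 9} = \left(-1\right) \left(- \frac{937}{9981}\right) = \frac{937}{9981}$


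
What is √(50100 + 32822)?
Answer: √82922 ≈ 287.96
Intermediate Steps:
√(50100 + 32822) = √82922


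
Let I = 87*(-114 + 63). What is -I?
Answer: 4437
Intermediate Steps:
I = -4437 (I = 87*(-51) = -4437)
-I = -1*(-4437) = 4437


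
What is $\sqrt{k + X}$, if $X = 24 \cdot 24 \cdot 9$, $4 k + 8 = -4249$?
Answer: $\frac{3 \sqrt{1831}}{2} \approx 64.185$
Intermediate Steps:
$k = - \frac{4257}{4}$ ($k = -2 + \frac{1}{4} \left(-4249\right) = -2 - \frac{4249}{4} = - \frac{4257}{4} \approx -1064.3$)
$X = 5184$ ($X = 576 \cdot 9 = 5184$)
$\sqrt{k + X} = \sqrt{- \frac{4257}{4} + 5184} = \sqrt{\frac{16479}{4}} = \frac{3 \sqrt{1831}}{2}$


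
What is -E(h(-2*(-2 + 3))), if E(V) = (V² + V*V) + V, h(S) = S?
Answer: -6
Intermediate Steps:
E(V) = V + 2*V² (E(V) = (V² + V²) + V = 2*V² + V = V + 2*V²)
-E(h(-2*(-2 + 3))) = -(-2*(-2 + 3))*(1 + 2*(-2*(-2 + 3))) = -(-2*1)*(1 + 2*(-2*1)) = -(-2)*(1 + 2*(-2)) = -(-2)*(1 - 4) = -(-2)*(-3) = -1*6 = -6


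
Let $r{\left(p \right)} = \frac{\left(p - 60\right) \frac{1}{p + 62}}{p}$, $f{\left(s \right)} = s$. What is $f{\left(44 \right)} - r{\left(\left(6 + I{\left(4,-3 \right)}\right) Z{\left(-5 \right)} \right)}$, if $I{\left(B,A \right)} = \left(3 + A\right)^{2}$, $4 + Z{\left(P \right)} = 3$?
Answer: $\frac{2453}{56} \approx 43.804$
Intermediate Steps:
$Z{\left(P \right)} = -1$ ($Z{\left(P \right)} = -4 + 3 = -1$)
$r{\left(p \right)} = \frac{-60 + p}{p \left(62 + p\right)}$ ($r{\left(p \right)} = \frac{\left(-60 + p\right) \frac{1}{62 + p}}{p} = \frac{\frac{1}{62 + p} \left(-60 + p\right)}{p} = \frac{-60 + p}{p \left(62 + p\right)}$)
$f{\left(44 \right)} - r{\left(\left(6 + I{\left(4,-3 \right)}\right) Z{\left(-5 \right)} \right)} = 44 - \frac{-60 + \left(6 + \left(3 - 3\right)^{2}\right) \left(-1\right)}{\left(6 + \left(3 - 3\right)^{2}\right) \left(-1\right) \left(62 + \left(6 + \left(3 - 3\right)^{2}\right) \left(-1\right)\right)} = 44 - \frac{-60 + \left(6 + 0^{2}\right) \left(-1\right)}{\left(6 + 0^{2}\right) \left(-1\right) \left(62 + \left(6 + 0^{2}\right) \left(-1\right)\right)} = 44 - \frac{-60 + \left(6 + 0\right) \left(-1\right)}{\left(6 + 0\right) \left(-1\right) \left(62 + \left(6 + 0\right) \left(-1\right)\right)} = 44 - \frac{-60 + 6 \left(-1\right)}{6 \left(-1\right) \left(62 + 6 \left(-1\right)\right)} = 44 - \frac{-60 - 6}{\left(-6\right) \left(62 - 6\right)} = 44 - \left(- \frac{1}{6}\right) \frac{1}{56} \left(-66\right) = 44 - \frac{11}{56} = \frac{2453}{56}$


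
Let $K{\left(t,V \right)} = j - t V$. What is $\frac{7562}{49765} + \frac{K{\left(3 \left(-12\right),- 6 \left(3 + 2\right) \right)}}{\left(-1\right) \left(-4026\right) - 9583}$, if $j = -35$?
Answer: $\frac{97510009}{276544105} \approx 0.3526$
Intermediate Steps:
$K{\left(t,V \right)} = -35 - V t$ ($K{\left(t,V \right)} = -35 - t V = -35 - V t$)
$\frac{7562}{49765} + \frac{K{\left(3 \left(-12\right),- 6 \left(3 + 2\right) \right)}}{\left(-1\right) \left(-4026\right) - 9583} = \frac{7562}{49765} + \frac{-35 - - 6 \left(3 + 2\right) 3 \left(-12\right)}{\left(-1\right) \left(-4026\right) - 9583} = 7562 \cdot \frac{1}{49765} + \frac{-35 - \left(-6\right) 5 \left(-36\right)}{4026 - 9583} = \frac{7562}{49765} + \frac{-35 - \left(-30\right) \left(-36\right)}{-5557} = \frac{7562}{49765} + \left(-35 - 1080\right) \left(- \frac{1}{5557}\right) = \frac{7562}{49765} - - \frac{1115}{5557} = \frac{7562}{49765} + \frac{1115}{5557} = \frac{97510009}{276544105}$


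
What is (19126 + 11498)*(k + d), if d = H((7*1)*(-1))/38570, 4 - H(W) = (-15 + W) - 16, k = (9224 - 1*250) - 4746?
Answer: 12300439008/95 ≈ 1.2948e+8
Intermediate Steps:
k = 4228 (k = (9224 - 250) - 4746 = 8974 - 4746 = 4228)
H(W) = 35 - W (H(W) = 4 - ((-15 + W) - 16) = 4 - (-31 + W) = 4 + (31 - W) = 35 - W)
d = 3/2755 (d = (35 - 7*1*(-1))/38570 = (35 - 7*(-1))*(1/38570) = (35 - 1*(-7))*(1/38570) = (35 + 7)*(1/38570) = 42*(1/38570) = 3/2755 ≈ 0.0010889)
(19126 + 11498)*(k + d) = (19126 + 11498)*(4228 + 3/2755) = 30624*(11648143/2755) = 12300439008/95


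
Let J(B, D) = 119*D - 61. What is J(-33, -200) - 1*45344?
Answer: -69205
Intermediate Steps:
J(B, D) = -61 + 119*D
J(-33, -200) - 1*45344 = (-61 + 119*(-200)) - 1*45344 = (-61 - 23800) - 45344 = -23861 - 45344 = -69205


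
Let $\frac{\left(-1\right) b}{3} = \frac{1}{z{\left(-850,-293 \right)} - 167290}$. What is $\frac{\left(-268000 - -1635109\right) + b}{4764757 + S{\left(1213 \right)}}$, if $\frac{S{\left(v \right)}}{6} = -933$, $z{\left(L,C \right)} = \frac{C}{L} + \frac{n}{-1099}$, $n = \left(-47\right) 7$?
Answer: $\frac{10173462179406397}{35415701375418097} \approx 0.28726$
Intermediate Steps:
$n = -329$
$z{\left(L,C \right)} = \frac{47}{157} + \frac{C}{L}$ ($z{\left(L,C \right)} = \frac{C}{L} - \frac{329}{-1099} = \frac{C}{L} - - \frac{47}{157} = \frac{C}{L} + \frac{47}{157} = \frac{47}{157} + \frac{C}{L}$)
$S{\left(v \right)} = -5598$ ($S{\left(v \right)} = 6 \left(-933\right) = -5598$)
$b = \frac{133450}{7441588183}$ ($b = - \frac{3}{\left(\frac{47}{157} - \frac{293}{-850}\right) - 167290} = - \frac{3}{\left(\frac{47}{157} - - \frac{293}{850}\right) - 167290} = - \frac{3}{\left(\frac{47}{157} + \frac{293}{850}\right) - 167290} = - \frac{3}{\frac{85951}{133450} - 167290} = - \frac{3}{- \frac{22324764549}{133450}} = \left(-3\right) \left(- \frac{133450}{22324764549}\right) = \frac{133450}{7441588183} \approx 1.7933 \cdot 10^{-5}$)
$\frac{\left(-268000 - -1635109\right) + b}{4764757 + S{\left(1213 \right)}} = \frac{\left(-268000 - -1635109\right) + \frac{133450}{7441588183}}{4764757 - 5598} = \frac{\left(-268000 + 1635109\right) + \frac{133450}{7441588183}}{4759159} = \left(1367109 + \frac{133450}{7441588183}\right) \frac{1}{4759159} = \frac{10173462179406397}{7441588183} \cdot \frac{1}{4759159} = \frac{10173462179406397}{35415701375418097}$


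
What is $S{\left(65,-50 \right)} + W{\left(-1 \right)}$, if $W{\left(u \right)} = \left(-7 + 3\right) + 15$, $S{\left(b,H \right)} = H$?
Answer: $-39$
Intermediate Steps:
$W{\left(u \right)} = 11$ ($W{\left(u \right)} = -4 + 15 = 11$)
$S{\left(65,-50 \right)} + W{\left(-1 \right)} = -50 + 11 = -39$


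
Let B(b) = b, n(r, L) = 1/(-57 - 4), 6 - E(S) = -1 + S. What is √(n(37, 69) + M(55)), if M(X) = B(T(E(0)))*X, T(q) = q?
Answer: 2*√358131/61 ≈ 19.621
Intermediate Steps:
E(S) = 7 - S (E(S) = 6 - (-1 + S) = 6 + (1 - S) = 7 - S)
n(r, L) = -1/61 (n(r, L) = 1/(-61) = -1/61)
M(X) = 7*X (M(X) = (7 - 1*0)*X = (7 + 0)*X = 7*X)
√(n(37, 69) + M(55)) = √(-1/61 + 7*55) = √(-1/61 + 385) = √(23484/61) = 2*√358131/61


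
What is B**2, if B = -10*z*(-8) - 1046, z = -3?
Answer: 1653796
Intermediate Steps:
B = -1286 (B = -10*(-3)*(-8) - 1046 = 30*(-8) - 1046 = -240 - 1046 = -1286)
B**2 = (-1286)**2 = 1653796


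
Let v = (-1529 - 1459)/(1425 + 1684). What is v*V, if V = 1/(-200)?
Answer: 747/155450 ≈ 0.0048054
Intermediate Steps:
V = -1/200 ≈ -0.0050000
v = -2988/3109 ≈ -0.96108
v*V = -2988/3109*(-1/200) = 747/155450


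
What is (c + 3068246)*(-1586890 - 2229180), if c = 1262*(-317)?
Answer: -10182007445440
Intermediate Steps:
c = -400054
(c + 3068246)*(-1586890 - 2229180) = (-400054 + 3068246)*(-1586890 - 2229180) = 2668192*(-3816070) = -10182007445440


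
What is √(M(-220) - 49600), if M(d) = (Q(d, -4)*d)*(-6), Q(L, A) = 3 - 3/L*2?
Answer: 2*I*√11401 ≈ 213.55*I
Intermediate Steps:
Q(L, A) = 3 - 6/L
M(d) = -6*d*(3 - 6/d) (M(d) = ((3 - 6/d)*d)*(-6) = (d*(3 - 6/d))*(-6) = -6*d*(3 - 6/d))
√(M(-220) - 49600) = √((36 - 18*(-220)) - 49600) = √((36 + 3960) - 49600) = √(3996 - 49600) = √(-45604) = 2*I*√11401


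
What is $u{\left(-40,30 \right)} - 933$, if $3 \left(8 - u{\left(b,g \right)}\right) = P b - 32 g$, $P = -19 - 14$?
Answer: $-1045$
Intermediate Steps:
$P = -33$ ($P = -19 - 14 = -33$)
$u{\left(b,g \right)} = 8 + 11 b + \frac{32 g}{3}$ ($u{\left(b,g \right)} = 8 - \frac{- 33 b - 32 g}{3} = 8 + \left(11 b + \frac{32 g}{3}\right) = 8 + 11 b + \frac{32 g}{3}$)
$u{\left(-40,30 \right)} - 933 = \left(8 + 11 \left(-40\right) + \frac{32}{3} \cdot 30\right) - 933 = \left(8 - 440 + 320\right) - 933 = -112 - 933 = -1045$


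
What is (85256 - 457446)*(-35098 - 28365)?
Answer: 23620293970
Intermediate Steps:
(85256 - 457446)*(-35098 - 28365) = -372190*(-63463) = 23620293970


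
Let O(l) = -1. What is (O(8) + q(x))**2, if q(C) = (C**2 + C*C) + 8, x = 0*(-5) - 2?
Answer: 225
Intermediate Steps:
x = -2 (x = 0 - 2 = -2)
q(C) = 8 + 2*C**2 (q(C) = (C**2 + C**2) + 8 = 2*C**2 + 8 = 8 + 2*C**2)
(O(8) + q(x))**2 = (-1 + (8 + 2*(-2)**2))**2 = (-1 + (8 + 2*4))**2 = (-1 + (8 + 8))**2 = (-1 + 16)**2 = 15**2 = 225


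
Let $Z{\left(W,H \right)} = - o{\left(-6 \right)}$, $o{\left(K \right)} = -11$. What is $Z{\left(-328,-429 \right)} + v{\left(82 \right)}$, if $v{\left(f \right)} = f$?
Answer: $93$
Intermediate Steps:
$Z{\left(W,H \right)} = 11$ ($Z{\left(W,H \right)} = \left(-1\right) \left(-11\right) = 11$)
$Z{\left(-328,-429 \right)} + v{\left(82 \right)} = 11 + 82 = 93$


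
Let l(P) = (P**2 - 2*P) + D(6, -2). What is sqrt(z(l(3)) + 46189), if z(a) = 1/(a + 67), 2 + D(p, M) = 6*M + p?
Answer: 3*sqrt(19727842)/62 ≈ 214.92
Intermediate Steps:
D(p, M) = -2 + p + 6*M (D(p, M) = -2 + (6*M + p) = -2 + (p + 6*M) = -2 + p + 6*M)
l(P) = -8 + P**2 - 2*P (l(P) = (P**2 - 2*P) + (-2 + 6 + 6*(-2)) = (P**2 - 2*P) + (-2 + 6 - 12) = (P**2 - 2*P) - 8 = -8 + P**2 - 2*P)
z(a) = 1/(67 + a)
sqrt(z(l(3)) + 46189) = sqrt(1/(67 + (-8 + 3**2 - 2*3)) + 46189) = sqrt(1/(67 + (-8 + 9 - 6)) + 46189) = sqrt(1/(67 - 5) + 46189) = sqrt(1/62 + 46189) = sqrt(2863719/62) = 3*sqrt(19727842)/62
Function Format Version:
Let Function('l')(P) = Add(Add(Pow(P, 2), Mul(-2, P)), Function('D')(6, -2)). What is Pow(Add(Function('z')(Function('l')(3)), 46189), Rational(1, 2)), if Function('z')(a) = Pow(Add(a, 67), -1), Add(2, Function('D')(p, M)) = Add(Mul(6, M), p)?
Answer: Mul(Rational(3, 62), Pow(19727842, Rational(1, 2))) ≈ 214.92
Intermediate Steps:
Function('D')(p, M) = Add(-2, p, Mul(6, M)) (Function('D')(p, M) = Add(-2, Add(Mul(6, M), p)) = Add(-2, Add(p, Mul(6, M))) = Add(-2, p, Mul(6, M)))
Function('l')(P) = Add(-8, Pow(P, 2), Mul(-2, P)) (Function('l')(P) = Add(Add(Pow(P, 2), Mul(-2, P)), Add(-2, 6, Mul(6, -2))) = Add(Add(Pow(P, 2), Mul(-2, P)), Add(-2, 6, -12)) = Add(Add(Pow(P, 2), Mul(-2, P)), -8) = Add(-8, Pow(P, 2), Mul(-2, P)))
Function('z')(a) = Pow(Add(67, a), -1)
Pow(Add(Function('z')(Function('l')(3)), 46189), Rational(1, 2)) = Pow(Add(Pow(Add(67, Add(-8, Pow(3, 2), Mul(-2, 3))), -1), 46189), Rational(1, 2)) = Pow(Add(Pow(Add(67, Add(-8, 9, -6)), -1), 46189), Rational(1, 2)) = Pow(Add(Pow(Add(67, -5), -1), 46189), Rational(1, 2)) = Pow(Add(Pow(62, -1), 46189), Rational(1, 2)) = Pow(Add(Rational(1, 62), 46189), Rational(1, 2)) = Pow(Rational(2863719, 62), Rational(1, 2)) = Mul(Rational(3, 62), Pow(19727842, Rational(1, 2)))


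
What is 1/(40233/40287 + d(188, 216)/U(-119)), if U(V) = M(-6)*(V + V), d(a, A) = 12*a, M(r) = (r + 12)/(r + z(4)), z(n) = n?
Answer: 1598051/6645213 ≈ 0.24048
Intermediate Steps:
M(r) = (12 + r)/(4 + r) (M(r) = (r + 12)/(r + 4) = (12 + r)/(4 + r))
U(V) = -6*V (U(V) = ((12 - 6)/(4 - 6))*(V + V) = (6/(-2))*(2*V) = (-½*6)*(2*V) = -6*V)
1/(40233/40287 + d(188, 216)/U(-119)) = 1/(40233/40287 + (12*188)/((-6*(-119)))) = 1/(40233*(1/40287) + 2256/714) = 1/(13411/13429 + 2256*(1/714)) = 1/(13411/13429 + 376/119) = 1/(6645213/1598051) = 1598051/6645213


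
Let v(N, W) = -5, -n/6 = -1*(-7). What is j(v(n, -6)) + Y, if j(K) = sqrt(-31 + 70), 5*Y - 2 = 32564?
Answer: 32566/5 + sqrt(39) ≈ 6519.4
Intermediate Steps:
Y = 32566/5 (Y = 2/5 + (1/5)*32564 = 2/5 + 32564/5 = 32566/5 ≈ 6513.2)
n = -42 (n = -(-6)*(-7) = -6*7 = -42)
j(K) = sqrt(39)
j(v(n, -6)) + Y = sqrt(39) + 32566/5 = 32566/5 + sqrt(39)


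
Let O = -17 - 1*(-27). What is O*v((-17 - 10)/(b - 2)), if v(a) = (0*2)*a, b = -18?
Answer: 0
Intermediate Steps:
O = 10 (O = -17 + 27 = 10)
v(a) = 0 (v(a) = 0*a = 0)
O*v((-17 - 10)/(b - 2)) = 10*0 = 0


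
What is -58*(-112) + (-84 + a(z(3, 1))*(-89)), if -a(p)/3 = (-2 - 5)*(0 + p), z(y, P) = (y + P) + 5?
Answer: -10409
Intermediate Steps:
z(y, P) = 5 + P + y (z(y, P) = (P + y) + 5 = 5 + P + y)
a(p) = 21*p (a(p) = -3*(-2 - 5)*(0 + p) = -(-21)*p = 21*p)
-58*(-112) + (-84 + a(z(3, 1))*(-89)) = -58*(-112) + (-84 + (21*(5 + 1 + 3))*(-89)) = 6496 + (-84 + (21*9)*(-89)) = 6496 + (-84 + 189*(-89)) = 6496 + (-84 - 16821) = 6496 - 16905 = -10409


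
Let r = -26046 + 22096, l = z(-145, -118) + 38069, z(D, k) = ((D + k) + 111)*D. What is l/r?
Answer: -60109/3950 ≈ -15.217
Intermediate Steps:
z(D, k) = D*(111 + D + k) (z(D, k) = (111 + D + k)*D = D*(111 + D + k))
l = 60109 (l = -145*(111 - 145 - 118) + 38069 = -145*(-152) + 38069 = 22040 + 38069 = 60109)
r = -3950
l/r = 60109/(-3950) = 60109*(-1/3950) = -60109/3950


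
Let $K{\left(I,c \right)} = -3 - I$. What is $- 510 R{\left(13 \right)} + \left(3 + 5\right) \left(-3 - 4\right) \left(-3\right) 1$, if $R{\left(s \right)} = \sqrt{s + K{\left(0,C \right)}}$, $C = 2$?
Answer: $168 - 510 \sqrt{10} \approx -1444.8$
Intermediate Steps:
$R{\left(s \right)} = \sqrt{-3 + s}$ ($R{\left(s \right)} = \sqrt{s - 3} = \sqrt{-3 + s}$)
$- 510 R{\left(13 \right)} + \left(3 + 5\right) \left(-3 - 4\right) \left(-3\right) 1 = - 510 \sqrt{-3 + 13} + \left(3 + 5\right) \left(-3 - 4\right) \left(-3\right) 1 = - 510 \sqrt{10} + 8 \left(-7\right) \left(-3\right) 1 = - 510 \sqrt{10} + \left(-56\right) \left(-3\right) 1 = - 510 \sqrt{10} + 168 \cdot 1 = - 510 \sqrt{10} + 168 = 168 - 510 \sqrt{10}$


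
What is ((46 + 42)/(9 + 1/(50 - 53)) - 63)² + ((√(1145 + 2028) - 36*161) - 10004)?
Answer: -2198231/169 + √3173 ≈ -12951.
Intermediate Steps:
((46 + 42)/(9 + 1/(50 - 53)) - 63)² + ((√(1145 + 2028) - 36*161) - 10004) = (88/(9 + 1/(-3)) - 63)² + ((√3173 - 5796) - 10004) = (88/(9 - ⅓) - 63)² + ((-5796 + √3173) - 10004) = (88/(26/3) - 63)² + (-15800 + √3173) = (88*(3/26) - 63)² + (-15800 + √3173) = (132/13 - 63)² + (-15800 + √3173) = (-687/13)² + (-15800 + √3173) = 471969/169 + (-15800 + √3173) = -2198231/169 + √3173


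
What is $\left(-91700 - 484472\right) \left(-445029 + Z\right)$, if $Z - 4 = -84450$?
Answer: $305068669700$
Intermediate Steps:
$Z = -84446$ ($Z = 4 - 84450 = -84446$)
$\left(-91700 - 484472\right) \left(-445029 + Z\right) = \left(-91700 - 484472\right) \left(-445029 - 84446\right) = \left(-576172\right) \left(-529475\right) = 305068669700$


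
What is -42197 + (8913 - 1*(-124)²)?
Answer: -48660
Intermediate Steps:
-42197 + (8913 - 1*(-124)²) = -42197 + (8913 - 1*15376) = -42197 + (8913 - 15376) = -42197 - 6463 = -48660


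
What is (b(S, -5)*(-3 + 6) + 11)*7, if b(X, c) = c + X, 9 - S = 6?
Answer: 35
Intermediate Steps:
S = 3 (S = 9 - 1*6 = 9 - 6 = 3)
b(X, c) = X + c
(b(S, -5)*(-3 + 6) + 11)*7 = ((3 - 5)*(-3 + 6) + 11)*7 = (-2*3 + 11)*7 = (-6 + 11)*7 = 5*7 = 35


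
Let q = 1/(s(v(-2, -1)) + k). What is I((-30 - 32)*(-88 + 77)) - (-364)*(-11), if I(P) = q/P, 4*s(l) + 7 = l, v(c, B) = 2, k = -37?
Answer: -208900694/52173 ≈ -4004.0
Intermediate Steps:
s(l) = -7/4 + l/4
q = -4/153 (q = 1/((-7/4 + (1/4)*2) - 37) = 1/((-7/4 + 1/2) - 37) = 1/(-5/4 - 37) = 1/(-153/4) = -4/153 ≈ -0.026144)
I(P) = -4/(153*P)
I((-30 - 32)*(-88 + 77)) - (-364)*(-11) = -4*1/((-88 + 77)*(-30 - 32))/153 - (-364)*(-11) = -4/(153*((-62*(-11)))) - 1*4004 = -4/153/682 - 4004 = -4/153*1/682 - 4004 = -2/52173 - 4004 = -208900694/52173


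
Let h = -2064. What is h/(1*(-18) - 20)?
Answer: 1032/19 ≈ 54.316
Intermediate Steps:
h/(1*(-18) - 20) = -2064/(1*(-18) - 20) = -2064/(-18 - 20) = -2064/(-38) = -2064*(-1/38) = 1032/19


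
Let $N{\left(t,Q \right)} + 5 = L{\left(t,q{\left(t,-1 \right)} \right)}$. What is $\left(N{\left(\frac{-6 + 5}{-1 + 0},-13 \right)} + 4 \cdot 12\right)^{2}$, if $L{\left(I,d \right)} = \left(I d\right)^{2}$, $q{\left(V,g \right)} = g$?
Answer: $1936$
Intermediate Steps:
$L{\left(I,d \right)} = I^{2} d^{2}$
$N{\left(t,Q \right)} = -5 + t^{2}$ ($N{\left(t,Q \right)} = -5 + t^{2} \left(-1\right)^{2} = -5 + t^{2} \cdot 1 = -5 + t^{2}$)
$\left(N{\left(\frac{-6 + 5}{-1 + 0},-13 \right)} + 4 \cdot 12\right)^{2} = \left(\left(-5 + \left(\frac{-6 + 5}{-1 + 0}\right)^{2}\right) + 4 \cdot 12\right)^{2} = \left(\left(-5 + \left(- \frac{1}{-1}\right)^{2}\right) + 48\right)^{2} = \left(\left(-5 + \left(\left(-1\right) \left(-1\right)\right)^{2}\right) + 48\right)^{2} = \left(\left(-5 + 1^{2}\right) + 48\right)^{2} = \left(\left(-5 + 1\right) + 48\right)^{2} = \left(-4 + 48\right)^{2} = 44^{2} = 1936$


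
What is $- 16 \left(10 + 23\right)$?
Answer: $-528$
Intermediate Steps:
$- 16 \left(10 + 23\right) = \left(-16\right) 33 = -528$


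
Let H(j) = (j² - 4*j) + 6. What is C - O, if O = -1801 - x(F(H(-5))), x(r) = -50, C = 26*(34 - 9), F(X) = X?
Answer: 2401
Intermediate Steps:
H(j) = 6 + j² - 4*j
C = 650 (C = 26*25 = 650)
O = -1751 (O = -1801 - 1*(-50) = -1801 + 50 = -1751)
C - O = 650 - 1*(-1751) = 650 + 1751 = 2401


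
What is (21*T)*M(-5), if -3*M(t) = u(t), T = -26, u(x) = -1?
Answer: -182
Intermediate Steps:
M(t) = 1/3 (M(t) = -1/3*(-1) = 1/3)
(21*T)*M(-5) = (21*(-26))*(1/3) = -546*1/3 = -182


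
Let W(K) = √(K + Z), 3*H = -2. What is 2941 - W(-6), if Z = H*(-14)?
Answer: 2941 - √30/3 ≈ 2939.2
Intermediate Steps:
H = -⅔ (H = (⅓)*(-2) = -⅔ ≈ -0.66667)
Z = 28/3 (Z = -⅔*(-14) = 28/3 ≈ 9.3333)
W(K) = √(28/3 + K) (W(K) = √(K + 28/3) = √(28/3 + K))
2941 - W(-6) = 2941 - √(84 + 9*(-6))/3 = 2941 - √(84 - 54)/3 = 2941 - √30/3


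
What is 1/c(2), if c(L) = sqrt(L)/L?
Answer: sqrt(2) ≈ 1.4142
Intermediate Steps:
c(L) = 1/sqrt(L)
1/c(2) = 1/(1/sqrt(2)) = 1/(sqrt(2)/2) = sqrt(2)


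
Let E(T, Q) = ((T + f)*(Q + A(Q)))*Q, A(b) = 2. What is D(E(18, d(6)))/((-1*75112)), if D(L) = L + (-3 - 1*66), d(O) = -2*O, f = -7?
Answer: -1251/75112 ≈ -0.016655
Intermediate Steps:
E(T, Q) = Q*(-7 + T)*(2 + Q) (E(T, Q) = ((T - 7)*(Q + 2))*Q = ((-7 + T)*(2 + Q))*Q = Q*(-7 + T)*(2 + Q))
D(L) = -69 + L (D(L) = L + (-3 - 66) = L - 69 = -69 + L)
D(E(18, d(6)))/((-1*75112)) = (-69 + (-2*6)*(-14 - (-14)*6 + 2*18 - 2*6*18))/((-1*75112)) = (-69 - 12*(-14 - 7*(-12) + 36 - 12*18))/(-75112) = (-69 - 12*(-14 + 84 + 36 - 216))*(-1/75112) = (-69 - 12*(-110))*(-1/75112) = (-69 + 1320)*(-1/75112) = 1251*(-1/75112) = -1251/75112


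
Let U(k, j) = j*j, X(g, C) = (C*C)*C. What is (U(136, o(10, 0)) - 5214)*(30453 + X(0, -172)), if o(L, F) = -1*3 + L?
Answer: 26124544175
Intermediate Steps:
o(L, F) = -3 + L
X(g, C) = C**3 (X(g, C) = C**2*C = C**3)
U(k, j) = j**2
(U(136, o(10, 0)) - 5214)*(30453 + X(0, -172)) = ((-3 + 10)**2 - 5214)*(30453 + (-172)**3) = (7**2 - 5214)*(30453 - 5088448) = (49 - 5214)*(-5057995) = -5165*(-5057995) = 26124544175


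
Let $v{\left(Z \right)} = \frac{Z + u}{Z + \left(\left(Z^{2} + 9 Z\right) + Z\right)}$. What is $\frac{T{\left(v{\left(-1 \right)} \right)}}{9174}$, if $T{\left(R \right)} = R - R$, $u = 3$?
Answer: $0$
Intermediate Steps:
$v{\left(Z \right)} = \frac{3 + Z}{Z^{2} + 11 Z}$ ($v{\left(Z \right)} = \frac{Z + 3}{Z + \left(\left(Z^{2} + 9 Z\right) + Z\right)} = \frac{3 + Z}{Z + \left(Z^{2} + 10 Z\right)} = \frac{3 + Z}{Z^{2} + 11 Z}$)
$T{\left(R \right)} = 0$
$\frac{T{\left(v{\left(-1 \right)} \right)}}{9174} = \frac{0}{9174} = 0 \cdot \frac{1}{9174} = 0$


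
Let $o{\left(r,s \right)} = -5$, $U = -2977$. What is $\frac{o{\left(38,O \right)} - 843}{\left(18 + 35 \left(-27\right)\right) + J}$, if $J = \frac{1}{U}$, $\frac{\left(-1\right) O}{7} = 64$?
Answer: $\frac{157781}{172480} \approx 0.91478$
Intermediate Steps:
$O = -448$ ($O = \left(-7\right) 64 = -448$)
$J = - \frac{1}{2977}$ ($J = \frac{1}{-2977} = - \frac{1}{2977} \approx -0.00033591$)
$\frac{o{\left(38,O \right)} - 843}{\left(18 + 35 \left(-27\right)\right) + J} = \frac{-5 - 843}{\left(18 + 35 \left(-27\right)\right) - \frac{1}{2977}} = - \frac{848}{\left(18 - 945\right) - \frac{1}{2977}} = - \frac{848}{-927 - \frac{1}{2977}} = - \frac{848}{- \frac{2759680}{2977}} = \left(-848\right) \left(- \frac{2977}{2759680}\right) = \frac{157781}{172480}$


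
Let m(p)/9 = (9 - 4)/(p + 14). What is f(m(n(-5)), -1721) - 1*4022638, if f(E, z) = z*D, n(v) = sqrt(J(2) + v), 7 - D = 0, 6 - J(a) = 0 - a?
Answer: -4034685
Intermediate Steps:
J(a) = 6 + a (J(a) = 6 - (0 - a) = 6 - (-1)*a = 6 + a)
D = 7 (D = 7 - 1*0 = 7 + 0 = 7)
n(v) = sqrt(8 + v) (n(v) = sqrt((6 + 2) + v) = sqrt(8 + v))
m(p) = 45/(14 + p) (m(p) = 9*((9 - 4)/(p + 14)) = 9*(5/(14 + p)) = 45/(14 + p))
f(E, z) = 7*z (f(E, z) = z*7 = 7*z)
f(m(n(-5)), -1721) - 1*4022638 = 7*(-1721) - 1*4022638 = -12047 - 4022638 = -4034685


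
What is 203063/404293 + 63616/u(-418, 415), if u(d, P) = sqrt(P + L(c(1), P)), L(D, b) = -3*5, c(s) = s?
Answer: 6430891187/2021465 ≈ 3181.3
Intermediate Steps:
L(D, b) = -15
u(d, P) = sqrt(-15 + P) (u(d, P) = sqrt(P - 15) = sqrt(-15 + P))
203063/404293 + 63616/u(-418, 415) = 203063/404293 + 63616/(sqrt(-15 + 415)) = 203063*(1/404293) + 63616/(sqrt(400)) = 203063/404293 + 63616/20 = 203063/404293 + 63616*(1/20) = 203063/404293 + 15904/5 = 6430891187/2021465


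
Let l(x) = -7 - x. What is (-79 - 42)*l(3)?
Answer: 1210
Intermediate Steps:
(-79 - 42)*l(3) = (-79 - 42)*(-7 - 1*3) = -121*(-7 - 3) = -121*(-10) = 1210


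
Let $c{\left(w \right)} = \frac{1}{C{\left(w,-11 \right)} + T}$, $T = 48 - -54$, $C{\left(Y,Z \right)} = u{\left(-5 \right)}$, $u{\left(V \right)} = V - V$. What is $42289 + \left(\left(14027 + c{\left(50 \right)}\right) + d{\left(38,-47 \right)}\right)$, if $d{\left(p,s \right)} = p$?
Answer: $\frac{5748109}{102} \approx 56354.0$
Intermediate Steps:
$u{\left(V \right)} = 0$
$C{\left(Y,Z \right)} = 0$
$T = 102$ ($T = 48 + 54 = 102$)
$c{\left(w \right)} = \frac{1}{102}$ ($c{\left(w \right)} = \frac{1}{0 + 102} = \frac{1}{102}$)
$42289 + \left(\left(14027 + c{\left(50 \right)}\right) + d{\left(38,-47 \right)}\right) = 42289 + \left(\left(14027 + \frac{1}{102}\right) + 38\right) = 42289 + \left(\frac{1430755}{102} + 38\right) = 42289 + \frac{1434631}{102} = \frac{5748109}{102}$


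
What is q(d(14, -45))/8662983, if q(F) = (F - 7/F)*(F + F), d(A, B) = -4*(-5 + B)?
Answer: 26662/2887661 ≈ 0.0092331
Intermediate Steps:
d(A, B) = 20 - 4*B
q(F) = 2*F*(F - 7/F) (q(F) = (F - 7/F)*(2*F) = 2*F*(F - 7/F))
q(d(14, -45))/8662983 = (-14 + 2*(20 - 4*(-45))²)/8662983 = (-14 + 2*(20 + 180)²)*(1/8662983) = (-14 + 2*200²)*(1/8662983) = (-14 + 2*40000)*(1/8662983) = (-14 + 80000)*(1/8662983) = 79986*(1/8662983) = 26662/2887661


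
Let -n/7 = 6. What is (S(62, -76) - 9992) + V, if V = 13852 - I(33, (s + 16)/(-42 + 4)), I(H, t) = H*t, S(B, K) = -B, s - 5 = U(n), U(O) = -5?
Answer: 72426/19 ≈ 3811.9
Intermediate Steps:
n = -42 (n = -7*6 = -42)
s = 0 (s = 5 - 5 = 0)
V = 263452/19 (V = 13852 - 33*(0 + 16)/(-42 + 4) = 13852 - 33*16/(-38) = 13852 - 33*16*(-1/38) = 13852 - 33*(-8)/19 = 13852 - 1*(-264/19) = 13852 + 264/19 = 263452/19 ≈ 13866.)
(S(62, -76) - 9992) + V = (-1*62 - 9992) + 263452/19 = (-62 - 9992) + 263452/19 = -10054 + 263452/19 = 72426/19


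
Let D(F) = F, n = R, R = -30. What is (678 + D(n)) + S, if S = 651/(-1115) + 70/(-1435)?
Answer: 29594399/45715 ≈ 647.37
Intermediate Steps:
n = -30
S = -28921/45715 (S = 651*(-1/1115) + 70*(-1/1435) = -651/1115 - 2/41 = -28921/45715 ≈ -0.63264)
(678 + D(n)) + S = (678 - 30) - 28921/45715 = 648 - 28921/45715 = 29594399/45715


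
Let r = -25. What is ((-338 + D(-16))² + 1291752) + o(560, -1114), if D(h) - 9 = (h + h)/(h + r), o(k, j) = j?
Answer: 2350653327/1681 ≈ 1.3984e+6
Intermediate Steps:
D(h) = 9 + 2*h/(-25 + h) (D(h) = 9 + (h + h)/(h - 25) = 9 + (2*h)/(-25 + h) = 9 + 2*h/(-25 + h))
((-338 + D(-16))² + 1291752) + o(560, -1114) = ((-338 + (-225 + 11*(-16))/(-25 - 16))² + 1291752) - 1114 = ((-338 + (-225 - 176)/(-41))² + 1291752) - 1114 = ((-338 - 1/41*(-401))² + 1291752) - 1114 = ((-338 + 401/41)² + 1291752) - 1114 = ((-13457/41)² + 1291752) - 1114 = (181090849/1681 + 1291752) - 1114 = 2352525961/1681 - 1114 = 2350653327/1681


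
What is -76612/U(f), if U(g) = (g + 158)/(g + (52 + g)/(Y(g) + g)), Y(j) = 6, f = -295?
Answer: -6512939344/39593 ≈ -1.6450e+5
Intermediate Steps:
U(g) = (158 + g)/(g + (52 + g)/(6 + g)) (U(g) = (g + 158)/(g + (52 + g)/(6 + g)) = (158 + g)/(g + (52 + g)/(6 + g)))
-76612/U(f) = -76612*(52 + (-295)² + 7*(-295))/(948 + (-295)² + 164*(-295)) = -76612*(52 + 87025 - 2065)/(948 + 87025 - 48380) = -76612/(39593/85012) = -76612/((1/85012)*39593) = -76612/39593/85012 = -76612*85012/39593 = -6512939344/39593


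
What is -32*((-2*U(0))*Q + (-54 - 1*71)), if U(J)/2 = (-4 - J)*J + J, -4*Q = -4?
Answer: 4000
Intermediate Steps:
Q = 1 (Q = -¼*(-4) = 1)
U(J) = 2*J + 2*J*(-4 - J) (U(J) = 2*((-4 - J)*J + J) = 2*(J*(-4 - J) + J) = 2*(J + J*(-4 - J)) = 2*J + 2*J*(-4 - J))
-32*((-2*U(0))*Q + (-54 - 1*71)) = -32*(-(-4)*0*(3 + 0)*1 + (-54 - 1*71)) = -32*(-(-4)*0*3*1 + (-54 - 71)) = -32*(-2*0*1 - 125) = -32*(0*1 - 125) = -32*(0 - 125) = -32*(-125) = 4000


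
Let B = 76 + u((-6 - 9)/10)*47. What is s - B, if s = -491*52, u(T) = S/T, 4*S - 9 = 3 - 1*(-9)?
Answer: -50887/2 ≈ -25444.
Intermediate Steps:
S = 21/4 (S = 9/4 + (3 - 1*(-9))/4 = 9/4 + (3 + 9)/4 = 9/4 + (¼)*12 = 9/4 + 3 = 21/4 ≈ 5.2500)
u(T) = 21/(4*T)
B = -177/2 (B = 76 + (21/(4*(((-6 - 9)/10))))*47 = 76 + (21/(4*((-15*⅒))))*47 = 76 + (21/(4*(-3/2)))*47 = 76 + ((21/4)*(-⅔))*47 = 76 - 7/2*47 = 76 - 329/2 = -177/2 ≈ -88.500)
s = -25532
s - B = -25532 - 1*(-177/2) = -25532 + 177/2 = -50887/2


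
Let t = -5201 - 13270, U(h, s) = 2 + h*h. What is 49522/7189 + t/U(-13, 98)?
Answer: -41439919/409773 ≈ -101.13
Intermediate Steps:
U(h, s) = 2 + h²
t = -18471
49522/7189 + t/U(-13, 98) = 49522/7189 - 18471/(2 + (-13)²) = 49522*(1/7189) - 18471/(2 + 169) = 49522/7189 - 18471/171 = 49522/7189 - 18471*1/171 = 49522/7189 - 6157/57 = -41439919/409773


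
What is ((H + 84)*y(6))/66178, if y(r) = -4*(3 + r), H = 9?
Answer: -1674/33089 ≈ -0.050591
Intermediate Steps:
y(r) = -12 - 4*r
((H + 84)*y(6))/66178 = ((9 + 84)*(-12 - 4*6))/66178 = (93*(-12 - 24))*(1/66178) = (93*(-36))*(1/66178) = -3348*1/66178 = -1674/33089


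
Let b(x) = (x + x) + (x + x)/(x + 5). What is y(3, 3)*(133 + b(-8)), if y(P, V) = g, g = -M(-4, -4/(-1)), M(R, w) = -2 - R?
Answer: -734/3 ≈ -244.67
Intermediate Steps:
b(x) = 2*x + 2*x/(5 + x) (b(x) = 2*x + (2*x)/(5 + x) = 2*x + 2*x/(5 + x))
g = -2 (g = -(-2 - 1*(-4)) = -(-2 + 4) = -1*2 = -2)
y(P, V) = -2
y(3, 3)*(133 + b(-8)) = -2*(133 + 2*(-8)*(6 - 8)/(5 - 8)) = -2*(133 + 2*(-8)*(-2)/(-3)) = -2*(133 + 2*(-8)*(-⅓)*(-2)) = -2*(133 - 32/3) = -2*367/3 = -734/3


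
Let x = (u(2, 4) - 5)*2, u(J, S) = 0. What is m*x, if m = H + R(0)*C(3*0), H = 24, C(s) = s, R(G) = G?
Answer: -240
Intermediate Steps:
m = 24 (m = 24 + 0*(3*0) = 24 + 0*0 = 24 + 0 = 24)
x = -10 (x = (0 - 5)*2 = -5*2 = -10)
m*x = 24*(-10) = -240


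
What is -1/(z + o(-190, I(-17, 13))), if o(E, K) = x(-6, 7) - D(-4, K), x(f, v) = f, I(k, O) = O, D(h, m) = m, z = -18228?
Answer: 1/18247 ≈ 5.4804e-5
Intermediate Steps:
o(E, K) = -6 - K
-1/(z + o(-190, I(-17, 13))) = -1/(-18228 + (-6 - 1*13)) = -1/(-18228 + (-6 - 13)) = -1/(-18228 - 19) = -1/(-18247) = -1*(-1/18247) = 1/18247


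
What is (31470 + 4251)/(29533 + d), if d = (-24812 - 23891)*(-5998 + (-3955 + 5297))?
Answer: 35721/226790701 ≈ 0.00015751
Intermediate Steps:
d = 226761168 (d = -48703*(-5998 + 1342) = -48703*(-4656) = 226761168)
(31470 + 4251)/(29533 + d) = (31470 + 4251)/(29533 + 226761168) = 35721/226790701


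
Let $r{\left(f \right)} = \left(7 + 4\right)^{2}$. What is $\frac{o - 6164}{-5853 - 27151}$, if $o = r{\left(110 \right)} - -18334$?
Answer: $- \frac{12291}{33004} \approx -0.37241$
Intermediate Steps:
$r{\left(f \right)} = 121$ ($r{\left(f \right)} = 11^{2} = 121$)
$o = 18455$ ($o = 121 - -18334 = 121 + 18334 = 18455$)
$\frac{o - 6164}{-5853 - 27151} = \frac{18455 - 6164}{-5853 - 27151} = \frac{12291}{-33004} = 12291 \left(- \frac{1}{33004}\right) = - \frac{12291}{33004}$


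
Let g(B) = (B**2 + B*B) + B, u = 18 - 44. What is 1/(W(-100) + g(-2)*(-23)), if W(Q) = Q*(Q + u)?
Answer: 1/12462 ≈ 8.0244e-5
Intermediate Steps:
u = -26
g(B) = B + 2*B**2 (g(B) = (B**2 + B**2) + B = 2*B**2 + B = B + 2*B**2)
W(Q) = Q*(-26 + Q) (W(Q) = Q*(Q - 26) = Q*(-26 + Q))
1/(W(-100) + g(-2)*(-23)) = 1/(-100*(-26 - 100) - 2*(1 + 2*(-2))*(-23)) = 1/(-100*(-126) - 2*(1 - 4)*(-23)) = 1/(12600 - 2*(-3)*(-23)) = 1/(12600 + 6*(-23)) = 1/(12600 - 138) = 1/12462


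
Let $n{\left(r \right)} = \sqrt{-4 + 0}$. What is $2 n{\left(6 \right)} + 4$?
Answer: $4 + 4 i \approx 4.0 + 4.0 i$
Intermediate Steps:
$n{\left(r \right)} = 2 i$ ($n{\left(r \right)} = \sqrt{-4} = 2 i$)
$2 n{\left(6 \right)} + 4 = 2 \cdot 2 i + 4 = 4 i + 4 = 4 + 4 i$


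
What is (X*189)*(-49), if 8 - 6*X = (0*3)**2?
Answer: -12348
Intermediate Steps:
X = 4/3 (X = 4/3 - (0*3)**2/6 = 4/3 - 1/6*0**2 = 4/3 - 1/6*0 = 4/3 + 0 = 4/3 ≈ 1.3333)
(X*189)*(-49) = ((4/3)*189)*(-49) = 252*(-49) = -12348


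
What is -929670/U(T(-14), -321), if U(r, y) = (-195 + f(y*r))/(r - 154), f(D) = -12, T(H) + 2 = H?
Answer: -52681300/69 ≈ -7.6350e+5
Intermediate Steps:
T(H) = -2 + H
U(r, y) = -207/(-154 + r) (U(r, y) = (-195 - 12)/(r - 154) = -207/(-154 + r))
-929670/U(T(-14), -321) = -929670/((-207/(-154 + (-2 - 14)))) = -929670/((-207/(-154 - 16))) = -929670/((-207/(-170))) = -929670/((-207*(-1/170))) = -929670/207/170 = -929670*170/207 = -52681300/69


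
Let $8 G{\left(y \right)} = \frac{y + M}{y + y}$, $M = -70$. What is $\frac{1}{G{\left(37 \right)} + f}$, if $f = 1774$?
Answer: $\frac{592}{1050175} \approx 0.00056372$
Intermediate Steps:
$G{\left(y \right)} = \frac{-70 + y}{16 y}$ ($G{\left(y \right)} = \frac{\left(y - 70\right) \frac{1}{y + y}}{8} = \frac{\left(-70 + y\right) \frac{1}{2 y}}{8} = \frac{\frac{1}{2} \frac{1}{y} \left(-70 + y\right)}{8} = \frac{-70 + y}{16 y}$)
$\frac{1}{G{\left(37 \right)} + f} = \frac{1}{\frac{-70 + 37}{16 \cdot 37} + 1774} = \frac{1}{\frac{1}{16} \cdot \frac{1}{37} \left(-33\right) + 1774} = \frac{1}{- \frac{33}{592} + 1774} = \frac{1}{\frac{1050175}{592}} = \frac{592}{1050175}$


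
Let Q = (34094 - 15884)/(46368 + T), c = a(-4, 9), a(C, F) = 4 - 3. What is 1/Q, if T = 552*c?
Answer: 1564/607 ≈ 2.5766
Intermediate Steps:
a(C, F) = 1
c = 1
T = 552 (T = 552*1 = 552)
Q = 607/1564 (Q = (34094 - 15884)/(46368 + 552) = 18210/46920 = 18210*(1/46920) = 607/1564 ≈ 0.38811)
1/Q = 1/(607/1564) = 1564/607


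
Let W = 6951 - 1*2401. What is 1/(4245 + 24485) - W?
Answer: -130721499/28730 ≈ -4550.0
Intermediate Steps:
W = 4550 (W = 6951 - 2401 = 4550)
1/(4245 + 24485) - W = 1/(4245 + 24485) - 1*4550 = 1/28730 - 4550 = -130721499/28730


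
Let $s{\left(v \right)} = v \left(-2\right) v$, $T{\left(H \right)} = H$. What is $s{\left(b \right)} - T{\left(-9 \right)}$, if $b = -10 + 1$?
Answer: $-153$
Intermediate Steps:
$b = -9$
$s{\left(v \right)} = - 2 v^{2}$ ($s{\left(v \right)} = - 2 v v = - 2 v^{2}$)
$s{\left(b \right)} - T{\left(-9 \right)} = - 2 \left(-9\right)^{2} - -9 = \left(-2\right) 81 + 9 = -162 + 9 = -153$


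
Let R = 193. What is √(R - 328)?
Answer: 3*I*√15 ≈ 11.619*I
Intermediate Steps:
√(R - 328) = √(193 - 328) = √(-135) = 3*I*√15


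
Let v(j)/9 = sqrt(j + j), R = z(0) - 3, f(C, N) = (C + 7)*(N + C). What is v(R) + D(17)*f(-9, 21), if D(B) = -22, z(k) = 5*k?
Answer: 528 + 9*I*sqrt(6) ≈ 528.0 + 22.045*I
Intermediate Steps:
f(C, N) = (7 + C)*(C + N)
R = -3 (R = 5*0 - 3 = 0 - 3 = -3)
v(j) = 9*sqrt(2)*sqrt(j) (v(j) = 9*sqrt(j + j) = 9*sqrt(2*j) = 9*(sqrt(2)*sqrt(j)) = 9*sqrt(2)*sqrt(j))
v(R) + D(17)*f(-9, 21) = 9*sqrt(2)*sqrt(-3) - 22*((-9)**2 + 7*(-9) + 7*21 - 9*21) = 9*sqrt(2)*(I*sqrt(3)) - 22*(81 - 63 + 147 - 189) = 9*I*sqrt(6) - 22*(-24) = 9*I*sqrt(6) + 528 = 528 + 9*I*sqrt(6)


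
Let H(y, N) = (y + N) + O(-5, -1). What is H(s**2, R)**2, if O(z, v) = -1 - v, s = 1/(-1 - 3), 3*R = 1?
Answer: 361/2304 ≈ 0.15668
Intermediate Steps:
R = 1/3 (R = (1/3)*1 = 1/3 ≈ 0.33333)
s = -1/4 (s = 1/(-4) = -1/4 ≈ -0.25000)
H(y, N) = N + y (H(y, N) = (y + N) + (-1 - 1*(-1)) = (N + y) + (-1 + 1) = (N + y) + 0 = N + y)
H(s**2, R)**2 = (1/3 + (-1/4)**2)**2 = (1/3 + 1/16)**2 = (19/48)**2 = 361/2304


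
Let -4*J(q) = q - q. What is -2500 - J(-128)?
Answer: -2500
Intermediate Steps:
J(q) = 0 (J(q) = -(q - q)/4 = -1/4*0 = 0)
-2500 - J(-128) = -2500 - 1*0 = -2500 + 0 = -2500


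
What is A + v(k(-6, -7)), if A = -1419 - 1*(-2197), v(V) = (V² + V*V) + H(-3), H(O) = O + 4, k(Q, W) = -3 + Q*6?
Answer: 3821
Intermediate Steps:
k(Q, W) = -3 + 6*Q
H(O) = 4 + O
v(V) = 1 + 2*V² (v(V) = (V² + V*V) + (4 - 3) = (V² + V²) + 1 = 2*V² + 1 = 1 + 2*V²)
A = 778 (A = -1419 + 2197 = 778)
A + v(k(-6, -7)) = 778 + (1 + 2*(-3 + 6*(-6))²) = 778 + (1 + 2*(-3 - 36)²) = 778 + (1 + 2*(-39)²) = 778 + (1 + 2*1521) = 778 + (1 + 3042) = 778 + 3043 = 3821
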